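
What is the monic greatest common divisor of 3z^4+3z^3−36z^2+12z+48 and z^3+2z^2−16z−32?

z+4

Apply the Euclidean algorithm:
  3z^4+3z^3−36z^2+12z+48 = (3z−3)(z^3+2z^2−16z−32) + (18z^2+60z−48)
  z^3+2z^2−16z−32 = ((1/18)z−2/27)(18z^2+60z−48) + (−(80/9)z−320/9)
  18z^2+60z−48 = (−(81/40)z+27/20)(−(80/9)z−320/9) + (0)
Last nonzero remainder: −(80/9)z−320/9. Dividing through by −80/9 gives the monic gcd z+4.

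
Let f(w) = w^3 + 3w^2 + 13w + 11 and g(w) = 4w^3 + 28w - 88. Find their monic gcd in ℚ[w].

w^2 + 2w + 11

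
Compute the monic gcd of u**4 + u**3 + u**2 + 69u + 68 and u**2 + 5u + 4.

By polynomial division,
  u**4 + u**3 + u**2 + 69u + 68 = (u**2 - 4u + 17)(u**2 + 5u + 4) + (0)
The last nonzero remainder u**2 + 5u + 4 is already monic.

u**2 + 5u + 4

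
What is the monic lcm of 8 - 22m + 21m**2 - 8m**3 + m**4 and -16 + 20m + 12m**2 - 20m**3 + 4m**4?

By polynomial division,
  m**4 - 8m**3 + 21m**2 - 22m + 8 = (1/4)(4m**4 - 20m**3 + 12m**2 + 20m - 16) + (-3m**3 + 18m**2 - 27m + 12)
  4m**4 - 20m**3 + 12m**2 + 20m - 16 = (-(4/3)m - 4/3)(-3m**3 + 18m**2 - 27m + 12) + (0)
Last nonzero remainder: -3m**3 + 18m**2 - 27m + 12. Dividing through by -3 gives the monic gcd m**3 - 6m**2 + 9m - 4.
Then lcm(f, g) = f·g / gcd(f, g); expanding and making the result monic gives the answer.

8 - 14m - m**2 + 13m**3 - 7m**4 + m**5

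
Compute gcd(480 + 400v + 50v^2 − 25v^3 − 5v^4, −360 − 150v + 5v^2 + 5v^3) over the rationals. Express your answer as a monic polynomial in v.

Euclidean algorithm in ℚ[v]:
  −5v^4 − 25v^3 + 50v^2 + 400v + 480 = (−v − 4)(5v^3 + 5v^2 − 150v − 360) + (−80v^2 − 560v − 960)
  5v^3 + 5v^2 − 150v − 360 = (−(1/16)v + 3/8)(−80v^2 − 560v − 960) + (0)
Last nonzero remainder: −80v^2 − 560v − 960. Dividing through by −80 gives the monic gcd v^2 + 7v + 12.

12 + 7v + v^2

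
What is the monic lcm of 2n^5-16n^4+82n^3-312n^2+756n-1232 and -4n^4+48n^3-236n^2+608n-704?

Repeated division with remainder:
  2n^5-16n^4+82n^3-312n^2+756n-1232 = (-(1/2)n-2)(-4n^4+48n^3-236n^2+608n-704) + (60n^3-480n^2+1620n-2640)
  -4n^4+48n^3-236n^2+608n-704 = (-(1/15)n+4/15)(60n^3-480n^2+1620n-2640) + (0)
Last nonzero remainder: 60n^3-480n^2+1620n-2640. Dividing through by 60 gives the monic gcd n^3-8n^2+27n-44.
Then lcm(f, g) = f·g / gcd(f, g); expanding and making the result monic gives the answer.

n^6-12n^5+73n^4-320n^3+1002n^2-2128n+2464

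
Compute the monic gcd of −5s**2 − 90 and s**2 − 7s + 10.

1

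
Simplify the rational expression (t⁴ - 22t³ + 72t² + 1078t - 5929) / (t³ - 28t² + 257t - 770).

(t² - 4t - 77)/(t - 10)

Apply the Euclidean algorithm:
  t⁴ - 22t³ + 72t² + 1078t - 5929 = (t + 6)(t³ - 28t² + 257t - 770) + (-17t² + 306t - 1309)
  t³ - 28t² + 257t - 770 = (-(1/17)t + 10/17)(-17t² + 306t - 1309) + (0)
Last nonzero remainder: -17t² + 306t - 1309. Dividing through by -17 gives the monic gcd t² - 18t + 77.
Cancel t² - 18t + 77 from numerator and denominator to get the reduced form.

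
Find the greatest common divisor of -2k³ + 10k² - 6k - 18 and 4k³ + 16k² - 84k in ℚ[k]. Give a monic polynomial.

k - 3

By polynomial division,
  -2k³ + 10k² - 6k - 18 = (-1/2)(4k³ + 16k² - 84k) + (18k² - 48k - 18)
  4k³ + 16k² - 84k = ((2/9)k + 40/27)(18k² - 48k - 18) + (-(80/9)k + 80/3)
  18k² - 48k - 18 = (-(81/40)k - 27/40)(-(80/9)k + 80/3) + (0)
Last nonzero remainder: -(80/9)k + 80/3. Dividing through by -80/9 gives the monic gcd k - 3.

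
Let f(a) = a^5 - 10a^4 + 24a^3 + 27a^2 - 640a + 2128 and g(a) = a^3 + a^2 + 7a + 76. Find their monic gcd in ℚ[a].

a^3 + a^2 + 7a + 76

By polynomial division,
  a^5 - 10a^4 + 24a^3 + 27a^2 - 640a + 2128 = (a^2 - 11a + 28)(a^3 + a^2 + 7a + 76) + (0)
The last nonzero remainder a^3 + a^2 + 7a + 76 is already monic.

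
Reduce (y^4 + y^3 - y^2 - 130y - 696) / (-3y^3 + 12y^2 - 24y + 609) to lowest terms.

By polynomial division,
  y^4 + y^3 - y^2 - 130y - 696 = (-(1/3)y - 5/3)(-3y^3 + 12y^2 - 24y + 609) + (11y^2 + 33y + 319)
  -3y^3 + 12y^2 - 24y + 609 = (-(3/11)y + 21/11)(11y^2 + 33y + 319) + (0)
Last nonzero remainder: 11y^2 + 33y + 319. Dividing through by 11 gives the monic gcd y^2 + 3y + 29.
Cancel y^2 + 3y + 29 from numerator and denominator to get the reduced form.

(-y^2 + 2y + 24)/(3y - 21)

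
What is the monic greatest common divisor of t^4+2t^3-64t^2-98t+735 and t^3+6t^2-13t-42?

By polynomial division,
  t^4+2t^3-64t^2-98t+735 = (t-4)(t^3+6t^2-13t-42) + (-27t^2-108t+567)
  t^3+6t^2-13t-42 = (-(1/27)t-2/27)(-27t^2-108t+567) + (0)
Last nonzero remainder: -27t^2-108t+567. Dividing through by -27 gives the monic gcd t^2+4t-21.

t^2+4t-21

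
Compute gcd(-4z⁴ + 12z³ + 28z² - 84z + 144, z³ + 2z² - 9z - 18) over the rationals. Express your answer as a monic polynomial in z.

Apply the Euclidean algorithm:
  -4z⁴ + 12z³ + 28z² - 84z + 144 = (-4z + 20)(z³ + 2z² - 9z - 18) + (-48z² + 24z + 504)
  z³ + 2z² - 9z - 18 = (-(1/48)z - 5/96)(-48z² + 24z + 504) + ((11/4)z + 33/4)
  -48z² + 24z + 504 = (-(192/11)z + 672/11)((11/4)z + 33/4) + (0)
Last nonzero remainder: (11/4)z + 33/4. Dividing through by 11/4 gives the monic gcd z + 3.

z + 3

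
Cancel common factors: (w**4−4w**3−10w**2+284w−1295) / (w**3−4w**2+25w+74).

By polynomial division,
  w**4−4w**3−10w**2+284w−1295 = (w)(w**3−4w**2+25w+74) + (−35w**2+210w−1295)
  w**3−4w**2+25w+74 = (−(1/35)w−2/35)(−35w**2+210w−1295) + (0)
Last nonzero remainder: −35w**2+210w−1295. Dividing through by −35 gives the monic gcd w**2−6w+37.
Cancel w**2−6w+37 from numerator and denominator to get the reduced form.

(w**2+2w−35)/(w+2)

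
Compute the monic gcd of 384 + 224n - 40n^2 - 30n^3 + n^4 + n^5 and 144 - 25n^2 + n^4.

-48 - 16n + 3n^2 + n^3

Repeated division with remainder:
  n^5 + n^4 - 30n^3 - 40n^2 + 224n + 384 = (n + 1)(n^4 - 25n^2 + 144) + (-5n^3 - 15n^2 + 80n + 240)
  n^4 - 25n^2 + 144 = (-(1/5)n + 3/5)(-5n^3 - 15n^2 + 80n + 240) + (0)
Last nonzero remainder: -5n^3 - 15n^2 + 80n + 240. Dividing through by -5 gives the monic gcd n^3 + 3n^2 - 16n - 48.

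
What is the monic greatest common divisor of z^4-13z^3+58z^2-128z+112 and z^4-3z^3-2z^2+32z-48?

z^3-6z^2+16z-16

Euclidean algorithm in ℚ[z]:
  z^4-13z^3+58z^2-128z+112 = (z^4-3z^3-2z^2+32z-48) + (-10z^3+60z^2-160z+160)
  z^4-3z^3-2z^2+32z-48 = (-(1/10)z-3/10)(-10z^3+60z^2-160z+160) + (0)
Last nonzero remainder: -10z^3+60z^2-160z+160. Dividing through by -10 gives the monic gcd z^3-6z^2+16z-16.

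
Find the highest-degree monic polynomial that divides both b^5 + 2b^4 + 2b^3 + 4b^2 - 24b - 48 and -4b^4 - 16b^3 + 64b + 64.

Apply the Euclidean algorithm:
  b^5 + 2b^4 + 2b^3 + 4b^2 - 24b - 48 = (-(1/4)b + 1/2)(-4b^4 - 16b^3 + 64b + 64) + (10b^3 + 20b^2 - 40b - 80)
  -4b^4 - 16b^3 + 64b + 64 = (-(2/5)b - 4/5)(10b^3 + 20b^2 - 40b - 80) + (0)
Last nonzero remainder: 10b^3 + 20b^2 - 40b - 80. Dividing through by 10 gives the monic gcd b^3 + 2b^2 - 4b - 8.

b^3 + 2b^2 - 4b - 8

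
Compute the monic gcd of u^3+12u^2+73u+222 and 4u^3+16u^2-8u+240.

u+6

Repeated division with remainder:
  u^3+12u^2+73u+222 = (1/4)(4u^3+16u^2-8u+240) + (8u^2+75u+162)
  4u^3+16u^2-8u+240 = ((1/2)u-43/16)(8u^2+75u+162) + ((1801/16)u+5403/8)
  8u^2+75u+162 = ((128/1801)u+432/1801)((1801/16)u+5403/8) + (0)
Last nonzero remainder: (1801/16)u+5403/8. Dividing through by 1801/16 gives the monic gcd u+6.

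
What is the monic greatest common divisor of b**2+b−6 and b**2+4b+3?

By polynomial division,
  b**2+b−6 = (b**2+4b+3) + (−3b−9)
  b**2+4b+3 = (−(1/3)b−1/3)(−3b−9) + (0)
Last nonzero remainder: −3b−9. Dividing through by −3 gives the monic gcd b+3.

b+3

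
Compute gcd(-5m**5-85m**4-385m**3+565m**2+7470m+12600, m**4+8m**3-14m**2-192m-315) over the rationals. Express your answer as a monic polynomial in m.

m**2+10m+21

By polynomial division,
  -5m**5-85m**4-385m**3+565m**2+7470m+12600 = (-5m-45)(m**4+8m**3-14m**2-192m-315) + (-95m**3-1025m**2-2745m-1575)
  m**4+8m**3-14m**2-192m-315 = (-(1/95)m+53/1805)(-95m**3-1025m**2-2745m-1575) + (-(4620/361)m**2-(46200/361)m-97020/361)
  -95m**3-1025m**2-2745m-1575 = ((6859/924)m+1805/308)(-(4620/361)m**2-(46200/361)m-97020/361) + (0)
Last nonzero remainder: -(4620/361)m**2-(46200/361)m-97020/361. Dividing through by -4620/361 gives the monic gcd m**2+10m+21.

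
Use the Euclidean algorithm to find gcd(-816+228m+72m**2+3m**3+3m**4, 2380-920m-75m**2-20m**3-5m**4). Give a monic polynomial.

-68+36m-3m**2+m**3

Repeated division with remainder:
  3m**4+3m**3+72m**2+228m-816 = (-3/5)(-5m**4-20m**3-75m**2-920m+2380) + (-9m**3+27m**2-324m+612)
  -5m**4-20m**3-75m**2-920m+2380 = ((5/9)m+35/9)(-9m**3+27m**2-324m+612) + (0)
Last nonzero remainder: -9m**3+27m**2-324m+612. Dividing through by -9 gives the monic gcd m**3-3m**2+36m-68.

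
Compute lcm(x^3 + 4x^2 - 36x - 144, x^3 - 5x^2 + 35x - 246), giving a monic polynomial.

By polynomial division,
  x^3 + 4x^2 - 36x - 144 = (x^3 - 5x^2 + 35x - 246) + (9x^2 - 71x + 102)
  x^3 - 5x^2 + 35x - 246 = ((1/9)x + 26/81)(9x^2 - 71x + 102) + ((3763/81)x - 7526/27)
  9x^2 - 71x + 102 = ((729/3763)x - 1377/3763)((3763/81)x - 7526/27) + (0)
Last nonzero remainder: (3763/81)x - 7526/27. Dividing through by 3763/81 gives the monic gcd x - 6.
Then lcm(f, g) = f·g / gcd(f, g); expanding and making the result monic gives the answer.

x^5 + 5x^4 + 9x^3 - 16x^2 - 1620x - 5904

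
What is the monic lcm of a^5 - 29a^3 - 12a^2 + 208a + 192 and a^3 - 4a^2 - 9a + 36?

By polynomial division,
  a^5 - 29a^3 - 12a^2 + 208a + 192 = (a^2 + 4a - 4)(a^3 - 4a^2 - 9a + 36) + (-28a^2 + 28a + 336)
  a^3 - 4a^2 - 9a + 36 = (-(1/28)a + 3/28)(-28a^2 + 28a + 336) + (0)
Last nonzero remainder: -28a^2 + 28a + 336. Dividing through by -28 gives the monic gcd a^2 - a - 12.
Then lcm(f, g) = f·g / gcd(f, g); expanding and making the result monic gives the answer.

a^6 - 3a^5 - 29a^4 + 75a^3 + 244a^2 - 432a - 576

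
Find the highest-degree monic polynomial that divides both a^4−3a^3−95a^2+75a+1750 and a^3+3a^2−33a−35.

a^2+2a−35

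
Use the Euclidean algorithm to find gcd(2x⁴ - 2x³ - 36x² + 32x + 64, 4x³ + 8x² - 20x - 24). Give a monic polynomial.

x² - x - 2

Euclidean algorithm in ℚ[x]:
  2x⁴ - 2x³ - 36x² + 32x + 64 = ((1/2)x - 3/2)(4x³ + 8x² - 20x - 24) + (-14x² + 14x + 28)
  4x³ + 8x² - 20x - 24 = (-(2/7)x - 6/7)(-14x² + 14x + 28) + (0)
Last nonzero remainder: -14x² + 14x + 28. Dividing through by -14 gives the monic gcd x² - x - 2.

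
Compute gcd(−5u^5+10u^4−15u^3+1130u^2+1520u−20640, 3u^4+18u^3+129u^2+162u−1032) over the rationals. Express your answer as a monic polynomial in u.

By polynomial division,
  −5u^5+10u^4−15u^3+1130u^2+1520u−20640 = (−(5/3)u+40/3)(3u^4+18u^3+129u^2+162u−1032) + (−40u^3−320u^2−2360u−6880)
  3u^4+18u^3+129u^2+162u−1032 = (−(3/40)u+3/20)(−40u^3−320u^2−2360u−6880) + (0)
Last nonzero remainder: −40u^3−320u^2−2360u−6880. Dividing through by −40 gives the monic gcd u^3+8u^2+59u+172.

u^3+8u^2+59u+172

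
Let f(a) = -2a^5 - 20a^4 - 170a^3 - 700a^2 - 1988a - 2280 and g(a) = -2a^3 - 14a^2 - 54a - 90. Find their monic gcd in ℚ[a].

a^2 + 4a + 15

Euclidean algorithm in ℚ[a]:
  -2a^5 - 20a^4 - 170a^3 - 700a^2 - 1988a - 2280 = (a^2 + 3a + 37)(-2a^3 - 14a^2 - 54a - 90) + (70a^2 + 280a + 1050)
  -2a^3 - 14a^2 - 54a - 90 = (-(1/35)a - 3/35)(70a^2 + 280a + 1050) + (0)
Last nonzero remainder: 70a^2 + 280a + 1050. Dividing through by 70 gives the monic gcd a^2 + 4a + 15.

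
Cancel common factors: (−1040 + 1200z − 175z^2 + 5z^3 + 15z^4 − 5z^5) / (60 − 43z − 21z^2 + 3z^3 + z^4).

Apply the Euclidean algorithm:
  −5z^5 + 15z^4 + 5z^3 − 175z^2 + 1200z − 1040 = (−5z + 30)(z^4 + 3z^3 − 21z^2 − 43z + 60) + (−190z^3 + 240z^2 + 2790z − 2840)
  z^4 + 3z^3 − 21z^2 − 43z + 60 = (−(1/190)z − 81/3610)(−190z^3 + 240z^2 + 2790z − 2840) + (−(336/361)z^2 + (1680/361)z − 1344/361)
  −190z^3 + 240z^2 + 2790z − 2840 = ((34295/168)z + 128155/168)(−(336/361)z^2 + (1680/361)z − 1344/361) + (0)
Last nonzero remainder: −(336/361)z^2 + (1680/361)z − 1344/361. Dividing through by −336/361 gives the monic gcd z^2 − 5z + 4.
Cancel z^2 − 5z + 4 from numerator and denominator to get the reduced form.

(−260 − 25z − 10z^2 − 5z^3)/(15 + 8z + z^2)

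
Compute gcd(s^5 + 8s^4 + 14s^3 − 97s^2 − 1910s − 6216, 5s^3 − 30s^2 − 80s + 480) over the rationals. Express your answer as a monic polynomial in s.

s^2 − 2s − 24

Apply the Euclidean algorithm:
  s^5 + 8s^4 + 14s^3 − 97s^2 − 1910s − 6216 = ((1/5)s^2 + (14/5)s + 114/5)(5s^3 − 30s^2 − 80s + 480) + (715s^2 − 1430s − 17160)
  5s^3 − 30s^2 − 80s + 480 = ((1/143)s − 4/143)(715s^2 − 1430s − 17160) + (0)
Last nonzero remainder: 715s^2 − 1430s − 17160. Dividing through by 715 gives the monic gcd s^2 − 2s − 24.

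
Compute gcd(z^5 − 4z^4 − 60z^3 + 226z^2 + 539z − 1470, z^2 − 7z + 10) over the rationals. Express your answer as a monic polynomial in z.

z^2 − 7z + 10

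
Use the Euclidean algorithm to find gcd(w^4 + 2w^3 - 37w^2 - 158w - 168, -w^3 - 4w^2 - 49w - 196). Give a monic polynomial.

w + 4

Apply the Euclidean algorithm:
  w^4 + 2w^3 - 37w^2 - 158w - 168 = (-w + 2)(-w^3 - 4w^2 - 49w - 196) + (-78w^2 - 256w + 224)
  -w^3 - 4w^2 - 49w - 196 = ((1/78)w + 14/1521)(-78w^2 - 256w + 224) + (-(75313/1521)w - 301252/1521)
  -78w^2 - 256w + 224 = ((118638/75313)w - 12168/10759)(-(75313/1521)w - 301252/1521) + (0)
Last nonzero remainder: -(75313/1521)w - 301252/1521. Dividing through by -75313/1521 gives the monic gcd w + 4.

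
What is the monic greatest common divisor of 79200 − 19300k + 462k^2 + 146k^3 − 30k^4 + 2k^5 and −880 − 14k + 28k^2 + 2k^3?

−40 + 3k + k^2

By polynomial division,
  2k^5 − 30k^4 + 146k^3 + 462k^2 − 19300k + 79200 = (k^2 − 29k + 486)(2k^3 + 28k^2 − 14k − 880) + (−12672k^2 − 38016k + 506880)
  2k^3 + 28k^2 − 14k − 880 = (−(1/6336)k − 1/576)(−12672k^2 − 38016k + 506880) + (0)
Last nonzero remainder: −12672k^2 − 38016k + 506880. Dividing through by −12672 gives the monic gcd k^2 + 3k − 40.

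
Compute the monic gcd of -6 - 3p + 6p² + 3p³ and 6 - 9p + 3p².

-1 + p

Apply the Euclidean algorithm:
  3p³ + 6p² - 3p - 6 = (p + 5)(3p² - 9p + 6) + (36p - 36)
  3p² - 9p + 6 = ((1/12)p - 1/6)(36p - 36) + (0)
Last nonzero remainder: 36p - 36. Dividing through by 36 gives the monic gcd p - 1.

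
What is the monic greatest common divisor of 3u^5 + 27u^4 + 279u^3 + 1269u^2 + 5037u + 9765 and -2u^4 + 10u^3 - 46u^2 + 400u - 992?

u^2 + 3u + 31

Apply the Euclidean algorithm:
  3u^5 + 27u^4 + 279u^3 + 1269u^2 + 5037u + 9765 = (-(3/2)u - 21)(-2u^4 + 10u^3 - 46u^2 + 400u - 992) + (420u^3 + 903u^2 + 11949u - 11067)
  -2u^4 + 10u^3 - 46u^2 + 400u - 992 = (-(1/210)u + 143/4200)(420u^3 + 903u^2 + 11949u - 11067) + (-(3969/200)u^2 - (11907/200)u - 123039/200)
  420u^3 + 903u^2 + 11949u - 11067 = (-(4000/189)u + 3400/189)(-(3969/200)u^2 - (11907/200)u - 123039/200) + (0)
Last nonzero remainder: -(3969/200)u^2 - (11907/200)u - 123039/200. Dividing through by -3969/200 gives the monic gcd u^2 + 3u + 31.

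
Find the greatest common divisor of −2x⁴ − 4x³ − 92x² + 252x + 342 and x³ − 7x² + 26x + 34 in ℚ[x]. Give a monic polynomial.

Apply the Euclidean algorithm:
  −2x⁴ − 4x³ − 92x² + 252x + 342 = (−2x − 18)(x³ − 7x² + 26x + 34) + (−166x² + 788x + 954)
  x³ − 7x² + 26x + 34 = (−(1/166)x + 187/13778)(−166x² + 788x + 954) + ((145027/6889)x + 145027/6889)
  −166x² + 788x + 954 = (−(1143574/145027)x + 6572106/145027)((145027/6889)x + 145027/6889) + (0)
Last nonzero remainder: (145027/6889)x + 145027/6889. Dividing through by 145027/6889 gives the monic gcd x + 1.

x + 1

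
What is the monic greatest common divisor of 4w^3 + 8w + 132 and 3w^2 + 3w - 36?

Euclidean algorithm in ℚ[w]:
  4w^3 + 8w + 132 = ((4/3)w - 4/3)(3w^2 + 3w - 36) + (60w + 84)
  3w^2 + 3w - 36 = ((1/20)w - 1/50)(60w + 84) + (-858/25)
  60w + 84 = (-(250/143)w - 350/143)(-858/25) + (0)
The last nonzero remainder is the constant -858/25, so the polynomials are coprime and gcd = 1.

1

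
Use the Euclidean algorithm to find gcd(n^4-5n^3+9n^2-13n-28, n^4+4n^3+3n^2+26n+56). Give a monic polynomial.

n^2-2n+7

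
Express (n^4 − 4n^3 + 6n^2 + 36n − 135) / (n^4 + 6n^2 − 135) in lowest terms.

(n^2 − 4n + 15)/(n^2 + 15)

Euclidean algorithm in ℚ[n]:
  n^4 − 4n^3 + 6n^2 + 36n − 135 = (n^4 + 6n^2 − 135) + (−4n^3 + 36n)
  n^4 + 6n^2 − 135 = (−(1/4)n)(−4n^3 + 36n) + (15n^2 − 135)
  −4n^3 + 36n = (−(4/15)n)(15n^2 − 135) + (0)
Last nonzero remainder: 15n^2 − 135. Dividing through by 15 gives the monic gcd n^2 − 9.
Cancel n^2 − 9 from numerator and denominator to get the reduced form.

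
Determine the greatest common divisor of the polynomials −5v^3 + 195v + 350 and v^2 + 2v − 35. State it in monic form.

By polynomial division,
  −5v^3 + 195v + 350 = (−5v + 10)(v^2 + 2v − 35) + (700)
  v^2 + 2v − 35 = ((1/700)v^2 + (1/350)v − 1/20)(700) + (0)
The last nonzero remainder is the constant 700, so the polynomials are coprime and gcd = 1.

1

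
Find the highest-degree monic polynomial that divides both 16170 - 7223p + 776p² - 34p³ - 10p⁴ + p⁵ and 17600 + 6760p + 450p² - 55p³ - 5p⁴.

-110 - p + p²

Euclidean algorithm in ℚ[p]:
  p⁵ - 10p⁴ - 34p³ + 776p² - 7223p + 16170 = (-(1/5)p + 21/5)(-5p⁴ - 55p³ + 450p² + 6760p + 17600) + (287p³ + 238p² - 32095p - 57750)
  -5p⁴ - 55p³ + 450p² + 6760p + 17600 = (-(5/287)p - 2085/11767)(287p³ + 238p² - 32095p - 57750) + (-(112585/1681)p² + (112585/1681)p + 12384350/1681)
  287p³ + 238p² - 32095p - 57750 = (-(482447/112585)p - 176505/22517)(-(112585/1681)p² + (112585/1681)p + 12384350/1681) + (0)
Last nonzero remainder: -(112585/1681)p² + (112585/1681)p + 12384350/1681. Dividing through by -112585/1681 gives the monic gcd p² - p - 110.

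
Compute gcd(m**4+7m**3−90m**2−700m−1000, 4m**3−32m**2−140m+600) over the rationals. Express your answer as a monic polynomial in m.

Repeated division with remainder:
  m**4+7m**3−90m**2−700m−1000 = ((1/4)m+15/4)(4m**3−32m**2−140m+600) + (65m**2−325m−3250)
  4m**3−32m**2−140m+600 = ((4/65)m−12/65)(65m**2−325m−3250) + (0)
Last nonzero remainder: 65m**2−325m−3250. Dividing through by 65 gives the monic gcd m**2−5m−50.

m**2−5m−50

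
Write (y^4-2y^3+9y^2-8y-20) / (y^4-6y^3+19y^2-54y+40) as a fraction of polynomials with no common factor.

By polynomial division,
  y^4-2y^3+9y^2-8y-20 = (y^4-6y^3+19y^2-54y+40) + (4y^3-10y^2+46y-60)
  y^4-6y^3+19y^2-54y+40 = ((1/4)y-7/8)(4y^3-10y^2+46y-60) + (-(5/4)y^2+(5/4)y-25/2)
  4y^3-10y^2+46y-60 = (-(16/5)y+24/5)(-(5/4)y^2+(5/4)y-25/2) + (0)
Last nonzero remainder: -(5/4)y^2+(5/4)y-25/2. Dividing through by -5/4 gives the monic gcd y^2-y+10.
Cancel y^2-y+10 from numerator and denominator to get the reduced form.

(y^2-y-2)/(y^2-5y+4)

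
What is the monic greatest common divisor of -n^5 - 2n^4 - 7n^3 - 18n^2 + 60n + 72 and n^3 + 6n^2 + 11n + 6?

n^2 + 4n + 3

Repeated division with remainder:
  -n^5 - 2n^4 - 7n^3 - 18n^2 + 60n + 72 = (-n^2 + 4n - 20)(n^3 + 6n^2 + 11n + 6) + (64n^2 + 256n + 192)
  n^3 + 6n^2 + 11n + 6 = ((1/64)n + 1/32)(64n^2 + 256n + 192) + (0)
Last nonzero remainder: 64n^2 + 256n + 192. Dividing through by 64 gives the monic gcd n^2 + 4n + 3.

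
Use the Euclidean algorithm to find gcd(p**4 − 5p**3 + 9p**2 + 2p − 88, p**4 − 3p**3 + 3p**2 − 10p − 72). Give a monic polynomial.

By polynomial division,
  p**4 − 5p**3 + 9p**2 + 2p − 88 = (p**4 − 3p**3 + 3p**2 − 10p − 72) + (−2p**3 + 6p**2 + 12p − 16)
  p**4 − 3p**3 + 3p**2 − 10p − 72 = (−(1/2)p)(−2p**3 + 6p**2 + 12p − 16) + (9p**2 − 18p − 72)
  −2p**3 + 6p**2 + 12p − 16 = (−(2/9)p + 2/9)(9p**2 − 18p − 72) + (0)
Last nonzero remainder: 9p**2 − 18p − 72. Dividing through by 9 gives the monic gcd p**2 − 2p − 8.

p**2 − 2p − 8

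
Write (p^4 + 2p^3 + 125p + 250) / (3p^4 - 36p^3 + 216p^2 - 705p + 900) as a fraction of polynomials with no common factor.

Apply the Euclidean algorithm:
  p^4 + 2p^3 + 125p + 250 = (1/3)(3p^4 - 36p^3 + 216p^2 - 705p + 900) + (14p^3 - 72p^2 + 360p - 50)
  3p^4 - 36p^3 + 216p^2 - 705p + 900 = ((3/14)p - 72/49)(14p^3 - 72p^2 + 360p - 50) + ((1620/49)p^2 - (8100/49)p + 40500/49)
  14p^3 - 72p^2 + 360p - 50 = ((343/810)p - 49/810)((1620/49)p^2 - (8100/49)p + 40500/49) + (0)
Last nonzero remainder: (1620/49)p^2 - (8100/49)p + 40500/49. Dividing through by 1620/49 gives the monic gcd p^2 - 5p + 25.
Cancel p^2 - 5p + 25 from numerator and denominator to get the reduced form.

(p^2 + 7p + 10)/(3p^2 - 21p + 36)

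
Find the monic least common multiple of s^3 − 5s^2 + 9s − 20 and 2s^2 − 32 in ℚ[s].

s^4 − s^3 − 11s^2 + 16s − 80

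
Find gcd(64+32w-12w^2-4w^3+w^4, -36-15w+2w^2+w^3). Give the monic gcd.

-4+w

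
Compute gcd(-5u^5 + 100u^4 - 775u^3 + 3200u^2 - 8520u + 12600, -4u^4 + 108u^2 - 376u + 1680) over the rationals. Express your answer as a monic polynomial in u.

u^3 - 7u^2 + 22u - 60

Apply the Euclidean algorithm:
  -5u^5 + 100u^4 - 775u^3 + 3200u^2 - 8520u + 12600 = ((5/4)u - 25)(-4u^4 + 108u^2 - 376u + 1680) + (-910u^3 + 6370u^2 - 20020u + 54600)
  -4u^4 + 108u^2 - 376u + 1680 = ((2/455)u + 2/65)(-910u^3 + 6370u^2 - 20020u + 54600) + (0)
Last nonzero remainder: -910u^3 + 6370u^2 - 20020u + 54600. Dividing through by -910 gives the monic gcd u^3 - 7u^2 + 22u - 60.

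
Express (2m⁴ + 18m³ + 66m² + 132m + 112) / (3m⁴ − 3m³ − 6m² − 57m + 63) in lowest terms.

(2m² + 12m + 16)/(3m² − 12m + 9)

Repeated division with remainder:
  2m⁴ + 18m³ + 66m² + 132m + 112 = (2/3)(3m⁴ − 3m³ − 6m² − 57m + 63) + (20m³ + 70m² + 170m + 70)
  3m⁴ − 3m³ − 6m² − 57m + 63 = ((3/20)m − 27/40)(20m³ + 70m² + 170m + 70) + ((63/4)m² + (189/4)m + 441/4)
  20m³ + 70m² + 170m + 70 = ((80/63)m + 40/63)((63/4)m² + (189/4)m + 441/4) + (0)
Last nonzero remainder: (63/4)m² + (189/4)m + 441/4. Dividing through by 63/4 gives the monic gcd m² + 3m + 7.
Cancel m² + 3m + 7 from numerator and denominator to get the reduced form.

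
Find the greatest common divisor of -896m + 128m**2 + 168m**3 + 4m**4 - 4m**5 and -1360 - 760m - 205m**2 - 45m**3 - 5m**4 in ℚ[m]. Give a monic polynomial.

16 + 8m + m**2

Euclidean algorithm in ℚ[m]:
  -4m**5 + 4m**4 + 168m**3 + 128m**2 - 896m = ((4/5)m - 8)(-5m**4 - 45m**3 - 205m**2 - 760m - 1360) + (-28m**3 - 904m**2 - 5888m - 10880)
  -5m**4 - 45m**3 - 205m**2 - 760m - 1360 = ((5/28)m - 815/196)(-28m**3 - 904m**2 - 5888m - 10880) + (-(142715/49)m**2 - (1141720/49)m - 2283440/49)
  -28m**3 - 904m**2 - 5888m - 10880 = ((1372/142715)m + 392/1679)(-(142715/49)m**2 - (1141720/49)m - 2283440/49) + (0)
Last nonzero remainder: -(142715/49)m**2 - (1141720/49)m - 2283440/49. Dividing through by -142715/49 gives the monic gcd m**2 + 8m + 16.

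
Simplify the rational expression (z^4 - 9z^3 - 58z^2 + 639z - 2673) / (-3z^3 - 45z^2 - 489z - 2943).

By polynomial division,
  z^4 - 9z^3 - 58z^2 + 639z - 2673 = (-(1/3)z + 8)(-3z^3 - 45z^2 - 489z - 2943) + (139z^2 + 3570z + 20871)
  -3z^3 - 45z^2 - 489z - 2943 = (-(3/139)z + 4455/19321)(139z^2 + 3570z + 20871) + (-(16649112/19321)z - 149842008/19321)
  139z^2 + 3570z + 20871 = (-(2685619/16649112)z - 14935133/5549704)(-(16649112/19321)z - 149842008/19321) + (0)
Last nonzero remainder: -(16649112/19321)z - 149842008/19321. Dividing through by -16649112/19321 gives the monic gcd z + 9.
Cancel z + 9 from numerator and denominator to get the reduced form.

(-z^3 + 18z^2 - 104z + 297)/(3z^2 + 18z + 327)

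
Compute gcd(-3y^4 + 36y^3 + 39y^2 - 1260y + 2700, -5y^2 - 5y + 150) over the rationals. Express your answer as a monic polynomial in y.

y^2 + y - 30

By polynomial division,
  -3y^4 + 36y^3 + 39y^2 - 1260y + 2700 = ((3/5)y^2 - (39/5)y + 18)(-5y^2 - 5y + 150) + (0)
Last nonzero remainder: -5y^2 - 5y + 150. Dividing through by -5 gives the monic gcd y^2 + y - 30.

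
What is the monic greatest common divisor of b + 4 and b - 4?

Repeated division with remainder:
  b + 4 = (b - 4) + (8)
  b - 4 = ((1/8)b - 1/2)(8) + (0)
The last nonzero remainder is the constant 8, so the polynomials are coprime and gcd = 1.

1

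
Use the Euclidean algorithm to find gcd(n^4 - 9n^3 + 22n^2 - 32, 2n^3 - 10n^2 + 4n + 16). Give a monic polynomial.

n^3 - 5n^2 + 2n + 8

Repeated division with remainder:
  n^4 - 9n^3 + 22n^2 - 32 = ((1/2)n - 2)(2n^3 - 10n^2 + 4n + 16) + (0)
Last nonzero remainder: 2n^3 - 10n^2 + 4n + 16. Dividing through by 2 gives the monic gcd n^3 - 5n^2 + 2n + 8.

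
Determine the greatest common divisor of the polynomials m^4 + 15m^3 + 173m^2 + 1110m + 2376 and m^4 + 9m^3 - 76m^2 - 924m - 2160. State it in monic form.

m^2 + 10m + 24

Apply the Euclidean algorithm:
  m^4 + 15m^3 + 173m^2 + 1110m + 2376 = (m^4 + 9m^3 - 76m^2 - 924m - 2160) + (6m^3 + 249m^2 + 2034m + 4536)
  m^4 + 9m^3 - 76m^2 - 924m - 2160 = ((1/6)m - 65/12)(6m^3 + 249m^2 + 2034m + 4536) + ((3735/4)m^2 + (18675/2)m + 22410)
  6m^3 + 249m^2 + 2034m + 4536 = ((8/1245)m + 84/415)((3735/4)m^2 + (18675/2)m + 22410) + (0)
Last nonzero remainder: (3735/4)m^2 + (18675/2)m + 22410. Dividing through by 3735/4 gives the monic gcd m^2 + 10m + 24.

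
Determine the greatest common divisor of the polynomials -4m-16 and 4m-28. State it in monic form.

1

Repeated division with remainder:
  -4m-16 = (-1)(4m-28) + (-44)
  4m-28 = (-(1/11)m+7/11)(-44) + (0)
The last nonzero remainder is the constant -44, so the polynomials are coprime and gcd = 1.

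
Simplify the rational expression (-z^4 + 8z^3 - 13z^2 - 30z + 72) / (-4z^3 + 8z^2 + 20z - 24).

(z^2 - 7z + 12)/(4z - 4)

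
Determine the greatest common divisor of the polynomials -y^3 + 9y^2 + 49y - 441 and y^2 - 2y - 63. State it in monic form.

y^2 - 2y - 63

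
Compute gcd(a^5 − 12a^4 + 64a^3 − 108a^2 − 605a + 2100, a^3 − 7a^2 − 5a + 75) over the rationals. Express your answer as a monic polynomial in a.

Euclidean algorithm in ℚ[a]:
  a^5 − 12a^4 + 64a^3 − 108a^2 − 605a + 2100 = (a^2 − 5a + 34)(a^3 − 7a^2 − 5a + 75) + (30a^2 − 60a − 450)
  a^3 − 7a^2 − 5a + 75 = ((1/30)a − 1/6)(30a^2 − 60a − 450) + (0)
Last nonzero remainder: 30a^2 − 60a − 450. Dividing through by 30 gives the monic gcd a^2 − 2a − 15.

a^2 − 2a − 15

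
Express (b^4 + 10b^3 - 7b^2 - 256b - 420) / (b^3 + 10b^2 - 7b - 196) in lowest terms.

By polynomial division,
  b^4 + 10b^3 - 7b^2 - 256b - 420 = (b)(b^3 + 10b^2 - 7b - 196) + (-60b - 420)
  b^3 + 10b^2 - 7b - 196 = (-(1/60)b^2 - (1/20)b + 7/15)(-60b - 420) + (0)
Last nonzero remainder: -60b - 420. Dividing through by -60 gives the monic gcd b + 7.
Cancel b + 7 from numerator and denominator to get the reduced form.

(b^3 + 3b^2 - 28b - 60)/(b^2 + 3b - 28)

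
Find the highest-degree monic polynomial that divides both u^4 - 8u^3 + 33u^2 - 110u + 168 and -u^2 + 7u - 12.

By polynomial division,
  u^4 - 8u^3 + 33u^2 - 110u + 168 = (-u^2 + u - 14)(-u^2 + 7u - 12) + (0)
Last nonzero remainder: -u^2 + 7u - 12. Dividing through by -1 gives the monic gcd u^2 - 7u + 12.

u^2 - 7u + 12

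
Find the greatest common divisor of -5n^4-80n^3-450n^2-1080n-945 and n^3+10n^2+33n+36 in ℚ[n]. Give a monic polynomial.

n^2+6n+9

Euclidean algorithm in ℚ[n]:
  -5n^4-80n^3-450n^2-1080n-945 = (-5n-30)(n^3+10n^2+33n+36) + (15n^2+90n+135)
  n^3+10n^2+33n+36 = ((1/15)n+4/15)(15n^2+90n+135) + (0)
Last nonzero remainder: 15n^2+90n+135. Dividing through by 15 gives the monic gcd n^2+6n+9.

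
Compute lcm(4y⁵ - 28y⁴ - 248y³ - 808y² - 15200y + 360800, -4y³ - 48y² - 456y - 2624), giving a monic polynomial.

y⁶ + y⁵ - 118y⁴ - 698y³ - 5416y² + 59800y + 721600

Euclidean algorithm in ℚ[y]:
  4y⁵ - 28y⁴ - 248y³ - 808y² - 15200y + 360800 = (-y² + 19y - 52)(-4y³ - 48y² - 456y - 2624) + (2736y² + 10944y + 224352)
  -4y³ - 48y² - 456y - 2624 = (-(1/684)y - 2/171)(2736y² + 10944y + 224352) + (0)
Last nonzero remainder: 2736y² + 10944y + 224352. Dividing through by 2736 gives the monic gcd y² + 4y + 82.
Then lcm(f, g) = f·g / gcd(f, g); expanding and making the result monic gives the answer.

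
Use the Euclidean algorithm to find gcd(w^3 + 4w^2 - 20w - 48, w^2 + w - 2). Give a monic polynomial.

w + 2

Repeated division with remainder:
  w^3 + 4w^2 - 20w - 48 = (w + 3)(w^2 + w - 2) + (-21w - 42)
  w^2 + w - 2 = (-(1/21)w + 1/21)(-21w - 42) + (0)
Last nonzero remainder: -21w - 42. Dividing through by -21 gives the monic gcd w + 2.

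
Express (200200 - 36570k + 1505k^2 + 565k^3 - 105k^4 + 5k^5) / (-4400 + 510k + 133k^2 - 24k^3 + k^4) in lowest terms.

By polynomial division,
  5k^5 - 105k^4 + 565k^3 + 1505k^2 - 36570k + 200200 = (5k + 15)(k^4 - 24k^3 + 133k^2 + 510k - 4400) + (260k^3 - 3040k^2 - 22220k + 266200)
  k^4 - 24k^3 + 133k^2 + 510k - 4400 = ((1/260)k - 8/169)(260k^3 - 3040k^2 - 22220k + 266200) + ((12600/169)k^2 - (264600/169)k + 1386000/169)
  260k^3 - 3040k^2 - 22220k + 266200 = ((2197/630)k + 20449/630)((12600/169)k^2 - (264600/169)k + 1386000/169) + (0)
Last nonzero remainder: (12600/169)k^2 - (264600/169)k + 1386000/169. Dividing through by 12600/169 gives the monic gcd k^2 - 21k + 110.
Cancel k^2 - 21k + 110 from numerator and denominator to get the reduced form.

(1820 + 15k + 5k^3)/(-40 - 3k + k^2)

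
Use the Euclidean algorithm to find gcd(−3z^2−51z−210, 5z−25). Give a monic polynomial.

1

Repeated division with remainder:
  −3z^2−51z−210 = (−(3/5)z−66/5)(5z−25) + (−540)
  5z−25 = (−(1/108)z+5/108)(−540) + (0)
The last nonzero remainder is the constant −540, so the polynomials are coprime and gcd = 1.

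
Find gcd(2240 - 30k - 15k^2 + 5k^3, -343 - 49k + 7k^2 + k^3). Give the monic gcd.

7 + k

By polynomial division,
  5k^3 - 15k^2 - 30k + 2240 = (5)(k^3 + 7k^2 - 49k - 343) + (-50k^2 + 215k + 3955)
  k^3 + 7k^2 - 49k - 343 = (-(1/50)k - 113/500)(-50k^2 + 215k + 3955) + ((7869/100)k + 55083/100)
  -50k^2 + 215k + 3955 = (-(5000/7869)k + 56500/7869)((7869/100)k + 55083/100) + (0)
Last nonzero remainder: (7869/100)k + 55083/100. Dividing through by 7869/100 gives the monic gcd k + 7.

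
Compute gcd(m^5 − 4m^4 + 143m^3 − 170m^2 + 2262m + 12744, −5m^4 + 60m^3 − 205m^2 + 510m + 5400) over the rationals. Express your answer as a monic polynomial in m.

m^3 − 2m^2 + 21m + 108

Repeated division with remainder:
  m^5 − 4m^4 + 143m^3 − 170m^2 + 2262m + 12744 = (−(1/5)m − 8/5)(−5m^4 + 60m^3 − 205m^2 + 510m + 5400) + (198m^3 − 396m^2 + 4158m + 21384)
  −5m^4 + 60m^3 − 205m^2 + 510m + 5400 = (−(5/198)m + 25/99)(198m^3 − 396m^2 + 4158m + 21384) + (0)
Last nonzero remainder: 198m^3 − 396m^2 + 4158m + 21384. Dividing through by 198 gives the monic gcd m^3 − 2m^2 + 21m + 108.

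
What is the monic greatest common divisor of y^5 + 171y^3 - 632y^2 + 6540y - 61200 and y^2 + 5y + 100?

y^2 + 5y + 100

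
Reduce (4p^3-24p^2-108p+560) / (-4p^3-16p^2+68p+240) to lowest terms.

(-p+7)/(p+3)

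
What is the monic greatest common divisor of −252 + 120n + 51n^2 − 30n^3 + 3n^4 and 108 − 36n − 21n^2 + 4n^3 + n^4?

6 − 5n + n^2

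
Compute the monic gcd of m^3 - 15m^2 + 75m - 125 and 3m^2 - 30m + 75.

m^2 - 10m + 25

Apply the Euclidean algorithm:
  m^3 - 15m^2 + 75m - 125 = ((1/3)m - 5/3)(3m^2 - 30m + 75) + (0)
Last nonzero remainder: 3m^2 - 30m + 75. Dividing through by 3 gives the monic gcd m^2 - 10m + 25.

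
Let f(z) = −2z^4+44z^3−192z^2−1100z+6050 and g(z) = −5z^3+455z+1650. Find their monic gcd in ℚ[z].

z^2−6z−55

Euclidean algorithm in ℚ[z]:
  −2z^4+44z^3−192z^2−1100z+6050 = ((2/5)z−44/5)(−5z^3+455z+1650) + (−374z^2+2244z+20570)
  −5z^3+455z+1650 = ((5/374)z+15/187)(−374z^2+2244z+20570) + (0)
Last nonzero remainder: −374z^2+2244z+20570. Dividing through by −374 gives the monic gcd z^2−6z−55.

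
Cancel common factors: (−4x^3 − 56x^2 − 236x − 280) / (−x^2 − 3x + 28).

(4x^2 + 28x + 40)/(x − 4)

Apply the Euclidean algorithm:
  −4x^3 − 56x^2 − 236x − 280 = (4x + 44)(−x^2 − 3x + 28) + (−216x − 1512)
  −x^2 − 3x + 28 = ((1/216)x − 1/54)(−216x − 1512) + (0)
Last nonzero remainder: −216x − 1512. Dividing through by −216 gives the monic gcd x + 7.
Cancel x + 7 from numerator and denominator to get the reduced form.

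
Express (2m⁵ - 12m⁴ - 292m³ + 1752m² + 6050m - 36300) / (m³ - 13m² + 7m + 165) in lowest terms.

By polynomial division,
  2m⁵ - 12m⁴ - 292m³ + 1752m² + 6050m - 36300 = (2m² + 14m - 124)(m³ - 13m² + 7m + 165) + (-288m² + 4608m - 15840)
  m³ - 13m² + 7m + 165 = (-(1/288)m - 1/96)(-288m² + 4608m - 15840) + (0)
Last nonzero remainder: -288m² + 4608m - 15840. Dividing through by -288 gives the monic gcd m² - 16m + 55.
Cancel m² - 16m + 55 from numerator and denominator to get the reduced form.

(2m³ + 20m² - 82m - 660)/(m + 3)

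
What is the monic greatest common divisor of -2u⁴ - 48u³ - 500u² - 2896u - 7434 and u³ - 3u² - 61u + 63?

u + 7

Repeated division with remainder:
  -2u⁴ - 48u³ - 500u² - 2896u - 7434 = (-2u - 54)(u³ - 3u² - 61u + 63) + (-784u² - 6064u - 4032)
  u³ - 3u² - 61u + 63 = (-(1/784)u + 263/19208)(-784u² - 6064u - 4032) + ((40545/2401)u + 40545/343)
  -784u² - 6064u - 4032 = (-(1882384/40545)u - 153664/4505)((40545/2401)u + 40545/343) + (0)
Last nonzero remainder: (40545/2401)u + 40545/343. Dividing through by 40545/2401 gives the monic gcd u + 7.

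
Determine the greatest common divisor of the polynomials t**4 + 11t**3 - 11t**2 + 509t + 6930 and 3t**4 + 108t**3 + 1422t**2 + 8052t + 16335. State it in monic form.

t**2 + 20t + 99

Euclidean algorithm in ℚ[t]:
  t**4 + 11t**3 - 11t**2 + 509t + 6930 = (1/3)(3t**4 + 108t**3 + 1422t**2 + 8052t + 16335) + (-25t**3 - 485t**2 - 2175t + 1485)
  3t**4 + 108t**3 + 1422t**2 + 8052t + 16335 = (-(3/25)t - 249/125)(-25t**3 - 485t**2 - 2175t + 1485) + ((4872/25)t**2 + (19488/5)t + 482328/25)
  -25t**3 - 485t**2 - 2175t + 1485 = (-(625/4872)t + 125/1624)((4872/25)t**2 + (19488/5)t + 482328/25) + (0)
Last nonzero remainder: (4872/25)t**2 + (19488/5)t + 482328/25. Dividing through by 4872/25 gives the monic gcd t**2 + 20t + 99.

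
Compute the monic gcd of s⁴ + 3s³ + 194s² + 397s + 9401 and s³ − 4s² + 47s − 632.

s² + 4s + 79

By polynomial division,
  s⁴ + 3s³ + 194s² + 397s + 9401 = (s + 7)(s³ − 4s² + 47s − 632) + (175s² + 700s + 13825)
  s³ − 4s² + 47s − 632 = ((1/175)s − 8/175)(175s² + 700s + 13825) + (0)
Last nonzero remainder: 175s² + 700s + 13825. Dividing through by 175 gives the monic gcd s² + 4s + 79.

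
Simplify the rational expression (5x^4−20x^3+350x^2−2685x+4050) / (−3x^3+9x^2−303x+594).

Euclidean algorithm in ℚ[x]:
  5x^4−20x^3+350x^2−2685x+4050 = (−(5/3)x+5/3)(−3x^3+9x^2−303x+594) + (−170x^2−1190x+3060)
  −3x^3+9x^2−303x+594 = ((3/170)x−3/17)(−170x^2−1190x+3060) + (−567x+1134)
  −170x^2−1190x+3060 = ((170/567)x+170/63)(−567x+1134) + (0)
Last nonzero remainder: −567x+1134. Dividing through by −567 gives the monic gcd x−2.
Cancel x−2 from numerator and denominator to get the reduced form.

(−5x^3+10x^2−330x+2025)/(3x^2−3x+297)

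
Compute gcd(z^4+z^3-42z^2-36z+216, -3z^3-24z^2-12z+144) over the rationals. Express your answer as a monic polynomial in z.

z^2+4z-12

Apply the Euclidean algorithm:
  z^4+z^3-42z^2-36z+216 = (-(1/3)z+7/3)(-3z^3-24z^2-12z+144) + (10z^2+40z-120)
  -3z^3-24z^2-12z+144 = (-(3/10)z-6/5)(10z^2+40z-120) + (0)
Last nonzero remainder: 10z^2+40z-120. Dividing through by 10 gives the monic gcd z^2+4z-12.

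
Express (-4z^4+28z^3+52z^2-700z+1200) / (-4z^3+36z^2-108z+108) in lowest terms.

By polynomial division,
  -4z^4+28z^3+52z^2-700z+1200 = (z+2)(-4z^3+36z^2-108z+108) + (88z^2-592z+984)
  -4z^3+36z^2-108z+108 = (-(1/22)z+25/242)(88z^2-592z+984) + (-(256/121)z+768/121)
  88z^2-592z+984 = (-(1331/32)z+4961/32)(-(256/121)z+768/121) + (0)
Last nonzero remainder: -(256/121)z+768/121. Dividing through by -256/121 gives the monic gcd z-3.
Cancel z-3 from numerator and denominator to get the reduced form.

(z^3-4z^2-25z+100)/(z^2-6z+9)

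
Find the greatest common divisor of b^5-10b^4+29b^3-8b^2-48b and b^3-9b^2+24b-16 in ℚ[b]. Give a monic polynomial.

b^2-8b+16

Apply the Euclidean algorithm:
  b^5-10b^4+29b^3-8b^2-48b = (b^2-b-4)(b^3-9b^2+24b-16) + (-4b^2+32b-64)
  b^3-9b^2+24b-16 = (-(1/4)b+1/4)(-4b^2+32b-64) + (0)
Last nonzero remainder: -4b^2+32b-64. Dividing through by -4 gives the monic gcd b^2-8b+16.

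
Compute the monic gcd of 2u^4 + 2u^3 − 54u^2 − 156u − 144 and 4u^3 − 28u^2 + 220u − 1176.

u − 6

Euclidean algorithm in ℚ[u]:
  2u^4 + 2u^3 − 54u^2 − 156u − 144 = ((1/2)u + 4)(4u^3 − 28u^2 + 220u − 1176) + (−52u^2 − 448u + 4560)
  4u^3 − 28u^2 + 220u − 1176 = (−(1/13)u + 203/169)(−52u^2 − 448u + 4560) + ((187404/169)u − 1124424/169)
  −52u^2 − 448u + 4560 = (−(2197/46851)u − 32110/46851)((187404/169)u − 1124424/169) + (0)
Last nonzero remainder: (187404/169)u − 1124424/169. Dividing through by 187404/169 gives the monic gcd u − 6.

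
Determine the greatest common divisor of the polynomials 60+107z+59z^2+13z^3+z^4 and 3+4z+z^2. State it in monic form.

3+4z+z^2

Repeated division with remainder:
  z^4+13z^3+59z^2+107z+60 = (z^2+9z+20)(z^2+4z+3) + (0)
The last nonzero remainder z^2+4z+3 is already monic.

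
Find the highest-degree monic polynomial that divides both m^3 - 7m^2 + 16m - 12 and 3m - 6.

By polynomial division,
  m^3 - 7m^2 + 16m - 12 = ((1/3)m^2 - (5/3)m + 2)(3m - 6) + (0)
Last nonzero remainder: 3m - 6. Dividing through by 3 gives the monic gcd m - 2.

m - 2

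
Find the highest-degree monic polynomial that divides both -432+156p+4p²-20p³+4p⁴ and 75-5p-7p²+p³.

3+p

Repeated division with remainder:
  4p⁴-20p³+4p²+156p-432 = (4p+8)(p³-7p²-5p+75) + (80p²-104p-1032)
  p³-7p²-5p+75 = ((1/80)p-57/800)(80p²-104p-1032) + ((49/100)p+147/100)
  80p²-104p-1032 = ((8000/49)p-34400/49)((49/100)p+147/100) + (0)
Last nonzero remainder: (49/100)p+147/100. Dividing through by 49/100 gives the monic gcd p+3.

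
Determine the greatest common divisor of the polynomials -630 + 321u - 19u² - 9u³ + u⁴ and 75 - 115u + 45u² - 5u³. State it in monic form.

Repeated division with remainder:
  u⁴ - 9u³ - 19u² + 321u - 630 = (-(1/5)u)(-5u³ + 45u² - 115u + 75) + (-42u² + 336u - 630)
  -5u³ + 45u² - 115u + 75 = ((5/42)u - 5/42)(-42u² + 336u - 630) + (0)
Last nonzero remainder: -42u² + 336u - 630. Dividing through by -42 gives the monic gcd u² - 8u + 15.

15 - 8u + u²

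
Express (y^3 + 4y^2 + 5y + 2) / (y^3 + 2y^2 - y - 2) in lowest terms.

Euclidean algorithm in ℚ[y]:
  y^3 + 4y^2 + 5y + 2 = (y^3 + 2y^2 - y - 2) + (2y^2 + 6y + 4)
  y^3 + 2y^2 - y - 2 = ((1/2)y - 1/2)(2y^2 + 6y + 4) + (0)
Last nonzero remainder: 2y^2 + 6y + 4. Dividing through by 2 gives the monic gcd y^2 + 3y + 2.
Cancel y^2 + 3y + 2 from numerator and denominator to get the reduced form.

(y + 1)/(y - 1)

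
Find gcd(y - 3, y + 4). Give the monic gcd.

Repeated division with remainder:
  y - 3 = (y + 4) + (-7)
  y + 4 = (-(1/7)y - 4/7)(-7) + (0)
The last nonzero remainder is the constant -7, so the polynomials are coprime and gcd = 1.

1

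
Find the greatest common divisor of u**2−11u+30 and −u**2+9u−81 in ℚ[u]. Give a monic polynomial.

1

By polynomial division,
  u**2−11u+30 = (−1)(−u**2+9u−81) + (−2u−51)
  −u**2+9u−81 = ((1/2)u−69/4)(−2u−51) + (−3843/4)
  −2u−51 = ((8/3843)u+68/1281)(−3843/4) + (0)
The last nonzero remainder is the constant −3843/4, so the polynomials are coprime and gcd = 1.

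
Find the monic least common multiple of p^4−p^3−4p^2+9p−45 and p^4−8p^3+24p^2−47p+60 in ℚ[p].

By polynomial division,
  p^4−p^3−4p^2+9p−45 = (p^4−8p^3+24p^2−47p+60) + (7p^3−28p^2+56p−105)
  p^4−8p^3+24p^2−47p+60 = ((1/7)p−4/7)(7p^3−28p^2+56p−105) + (0)
Last nonzero remainder: 7p^3−28p^2+56p−105. Dividing through by 7 gives the monic gcd p^3−4p^2+8p−15.
Then lcm(f, g) = f·g / gcd(f, g); expanding and making the result monic gives the answer.

p^5−5p^4+25p^2−81p+180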